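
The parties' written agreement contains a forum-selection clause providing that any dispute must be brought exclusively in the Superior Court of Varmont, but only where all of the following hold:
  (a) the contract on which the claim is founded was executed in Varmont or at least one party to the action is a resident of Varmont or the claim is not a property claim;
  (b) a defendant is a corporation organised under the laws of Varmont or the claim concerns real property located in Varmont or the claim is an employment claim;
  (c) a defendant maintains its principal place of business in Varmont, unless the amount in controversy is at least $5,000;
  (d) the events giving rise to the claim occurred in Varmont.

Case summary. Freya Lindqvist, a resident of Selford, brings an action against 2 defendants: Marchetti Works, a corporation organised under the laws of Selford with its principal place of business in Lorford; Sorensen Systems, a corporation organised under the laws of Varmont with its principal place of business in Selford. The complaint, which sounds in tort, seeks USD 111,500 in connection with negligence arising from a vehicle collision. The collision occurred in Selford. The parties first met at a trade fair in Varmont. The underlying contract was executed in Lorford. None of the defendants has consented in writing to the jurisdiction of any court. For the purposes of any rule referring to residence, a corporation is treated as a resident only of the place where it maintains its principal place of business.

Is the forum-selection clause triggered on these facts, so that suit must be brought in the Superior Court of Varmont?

No

The Superior Court of Varmont:
  (a) The claim is a tort claim, not a property claim — that alternative is enough. Satisfied.
  (b) Sorensen Systems is organised under the laws of Varmont, so this disjunct is met. Satisfied.
  (c) The corporate defendant(s) have their principal place of business in Lorford, Selford, not Varmont. However, the amount in controversy is $111,500, which meets the 5,000 dollars floor, so the 'unless' proviso supplies this condition. Satisfied.
  (d) The operative events occurred in Selford, not Varmont. Condition not met.
  → Forum clause is not triggered.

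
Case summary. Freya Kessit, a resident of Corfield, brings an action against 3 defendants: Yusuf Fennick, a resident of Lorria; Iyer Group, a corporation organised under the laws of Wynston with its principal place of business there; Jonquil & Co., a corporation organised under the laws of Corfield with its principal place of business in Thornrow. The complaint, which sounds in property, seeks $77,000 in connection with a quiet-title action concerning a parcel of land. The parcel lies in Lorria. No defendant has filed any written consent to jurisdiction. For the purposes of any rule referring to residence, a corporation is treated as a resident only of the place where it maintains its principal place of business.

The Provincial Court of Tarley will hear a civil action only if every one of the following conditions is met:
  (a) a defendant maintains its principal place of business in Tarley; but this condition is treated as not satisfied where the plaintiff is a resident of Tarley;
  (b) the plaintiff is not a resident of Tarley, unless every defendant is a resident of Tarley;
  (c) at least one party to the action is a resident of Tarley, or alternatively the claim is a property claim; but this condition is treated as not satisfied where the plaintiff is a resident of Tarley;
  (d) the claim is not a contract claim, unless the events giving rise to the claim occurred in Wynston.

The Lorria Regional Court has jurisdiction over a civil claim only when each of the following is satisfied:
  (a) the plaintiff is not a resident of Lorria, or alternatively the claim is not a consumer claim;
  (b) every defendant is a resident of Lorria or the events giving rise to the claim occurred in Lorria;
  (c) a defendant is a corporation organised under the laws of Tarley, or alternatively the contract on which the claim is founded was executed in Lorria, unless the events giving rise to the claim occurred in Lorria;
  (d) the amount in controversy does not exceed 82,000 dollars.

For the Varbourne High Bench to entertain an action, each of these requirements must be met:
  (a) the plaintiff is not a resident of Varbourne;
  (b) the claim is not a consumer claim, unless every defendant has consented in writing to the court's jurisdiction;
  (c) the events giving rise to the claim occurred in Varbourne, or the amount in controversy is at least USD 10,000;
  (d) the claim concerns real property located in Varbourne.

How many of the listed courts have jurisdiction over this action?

The Provincial Court of Tarley:
  (a) The corporate defendant(s) have their principal place of business in Thornrow, Wynston, not Tarley. Fails.
  (b) The plaintiff resides in Corfield, which is not Tarley. Satisfied.
  (c) The claim is a property claim, so this disjunct is met. The carve-out does not apply: the plaintiff resides in Corfield, not Tarley. Satisfied.
  (d) The claim is a property claim, not a contract claim. Met.
  → The court lacks jurisdiction.
The Lorria Regional Court:
  (a) The plaintiff resides in Corfield, which is not Lorria — that alternative is enough. Satisfied.
  (b) The operative events occurred in Lorria, so one alternative holds. Condition met.
  (c) The corporate defendant(s) are organised in Corfield, Wynston, not Tarley; no contract (and hence no place of execution) is alleged — no alternative holds. However, the operative events occurred in Lorria, so the 'unless' proviso supplies this condition. Met.
  (d) The amount in controversy is USD 77,000, within the USD 82,000 ceiling. Satisfied.
  → Every requirement is satisfied — jurisdiction.
The Varbourne High Bench:
  (a) The plaintiff resides in Corfield, which is not Varbourne. Met.
  (b) The claim is a property claim, not a consumer claim. Satisfied.
  (c) The amount in controversy is USD 77,000, which meets the $10,000 floor, so this disjunct is met. Condition met.
  (d) The property lies in Lorria, not Varbourne. Not met.
  → Not every requirement is met — no jurisdiction.
Courts with jurisdiction: the Lorria Regional Court — 1 in total.

1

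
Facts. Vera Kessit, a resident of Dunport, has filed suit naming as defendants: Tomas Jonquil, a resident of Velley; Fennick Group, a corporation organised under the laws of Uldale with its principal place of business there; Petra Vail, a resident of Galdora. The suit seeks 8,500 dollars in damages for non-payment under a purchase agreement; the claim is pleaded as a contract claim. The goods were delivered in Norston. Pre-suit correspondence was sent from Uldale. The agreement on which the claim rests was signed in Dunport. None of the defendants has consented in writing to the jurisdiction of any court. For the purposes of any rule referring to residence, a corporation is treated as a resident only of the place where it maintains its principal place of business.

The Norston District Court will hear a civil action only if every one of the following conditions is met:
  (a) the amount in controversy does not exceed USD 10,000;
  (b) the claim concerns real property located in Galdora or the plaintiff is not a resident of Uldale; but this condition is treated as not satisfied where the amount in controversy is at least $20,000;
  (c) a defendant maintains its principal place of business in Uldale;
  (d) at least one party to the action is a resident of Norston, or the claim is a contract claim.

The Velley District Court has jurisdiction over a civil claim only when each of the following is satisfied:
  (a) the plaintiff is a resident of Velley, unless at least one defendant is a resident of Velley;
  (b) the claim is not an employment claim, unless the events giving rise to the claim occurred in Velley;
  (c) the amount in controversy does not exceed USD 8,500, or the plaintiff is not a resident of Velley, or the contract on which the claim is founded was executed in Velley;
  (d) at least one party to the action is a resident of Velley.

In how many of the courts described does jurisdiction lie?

The Norston District Court:
  (a) The amount in controversy is 8,500 dollars, within the USD 10,000 ceiling. Condition met.
  (b) The plaintiff resides in Dunport, which is not Uldale, which satisfies one of the alternatives. The exception is not triggered, since the amount in controversy is USD 8,500, below the $20,000 floor. Met.
  (c) Fennick Group has its principal place of business in Uldale. Met.
  (d) The claim is a contract claim — that alternative is enough. Condition met.
  → All conditions met; jurisdiction exists.
The Velley District Court:
  (a) The plaintiff resides in Dunport, not Velley. But Tomas Jonquil resides in Velley, and the 'unless' clause therefore excuses the requirement. Satisfied.
  (b) The claim is a contract claim, not an employment claim. Satisfied.
  (c) The amount in controversy is 8,500 dollars, within the USD 8,500 ceiling, so one alternative holds. Satisfied.
  (d) Tomas Jonquil resides in Velley. Met.
  → The court has jurisdiction.
Courts with jurisdiction: the Norston District Court, the Velley District Court — 2 in total.

2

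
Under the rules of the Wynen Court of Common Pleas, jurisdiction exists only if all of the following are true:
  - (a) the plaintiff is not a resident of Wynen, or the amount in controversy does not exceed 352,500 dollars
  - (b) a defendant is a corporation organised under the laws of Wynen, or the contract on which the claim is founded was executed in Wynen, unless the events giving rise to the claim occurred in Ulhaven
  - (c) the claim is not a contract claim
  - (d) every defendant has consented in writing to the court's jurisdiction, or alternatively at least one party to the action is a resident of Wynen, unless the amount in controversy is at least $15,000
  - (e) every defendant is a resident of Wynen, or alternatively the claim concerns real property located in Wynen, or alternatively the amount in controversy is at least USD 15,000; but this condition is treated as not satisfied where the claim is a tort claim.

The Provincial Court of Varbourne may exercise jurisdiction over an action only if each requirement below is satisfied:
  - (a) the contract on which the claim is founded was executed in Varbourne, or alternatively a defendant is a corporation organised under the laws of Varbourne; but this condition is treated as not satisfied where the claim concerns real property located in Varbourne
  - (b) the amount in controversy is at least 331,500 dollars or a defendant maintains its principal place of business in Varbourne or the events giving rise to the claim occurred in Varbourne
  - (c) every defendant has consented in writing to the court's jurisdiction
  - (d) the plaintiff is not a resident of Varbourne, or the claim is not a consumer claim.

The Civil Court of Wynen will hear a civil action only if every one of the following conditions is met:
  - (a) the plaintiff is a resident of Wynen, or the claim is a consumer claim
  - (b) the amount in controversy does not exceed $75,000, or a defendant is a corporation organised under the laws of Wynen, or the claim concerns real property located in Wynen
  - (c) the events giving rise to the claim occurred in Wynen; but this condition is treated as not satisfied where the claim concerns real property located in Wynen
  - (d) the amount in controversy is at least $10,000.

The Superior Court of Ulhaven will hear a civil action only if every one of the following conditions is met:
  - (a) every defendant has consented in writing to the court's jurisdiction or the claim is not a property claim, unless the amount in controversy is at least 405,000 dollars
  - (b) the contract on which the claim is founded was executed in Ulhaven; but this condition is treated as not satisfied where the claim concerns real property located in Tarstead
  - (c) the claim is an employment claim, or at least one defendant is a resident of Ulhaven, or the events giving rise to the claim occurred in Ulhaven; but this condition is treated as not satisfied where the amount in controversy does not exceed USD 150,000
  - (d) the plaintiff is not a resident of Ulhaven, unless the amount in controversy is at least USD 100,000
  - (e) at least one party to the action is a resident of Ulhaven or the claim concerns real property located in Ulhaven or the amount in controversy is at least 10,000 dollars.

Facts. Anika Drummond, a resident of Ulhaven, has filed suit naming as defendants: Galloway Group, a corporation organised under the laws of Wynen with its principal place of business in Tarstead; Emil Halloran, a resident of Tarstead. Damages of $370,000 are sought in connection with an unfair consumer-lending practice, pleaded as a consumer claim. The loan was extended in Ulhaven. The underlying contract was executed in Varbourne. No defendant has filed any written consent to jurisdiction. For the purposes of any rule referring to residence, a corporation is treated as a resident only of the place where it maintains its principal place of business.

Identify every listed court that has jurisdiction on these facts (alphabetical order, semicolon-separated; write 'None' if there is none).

the Wynen Court of Common Pleas

The Wynen Court of Common Pleas:
  (a) The plaintiff resides in Ulhaven, which is not Wynen — that alternative is enough. Satisfied.
  (b) Galloway Group is organised under the laws of Wynen — that alternative is enough. Condition met.
  (c) The claim is a consumer claim, not a contract claim. Met.
  (d) No such written consent has been filed; no party resides in Wynen — no alternative holds. The proviso rescues it, though: the amount in controversy is $370,000, which meets the 15,000 dollars floor. Satisfied.
  (e) The amount in controversy is 370,000 dollars, which meets the $15,000 floor, so one alternative holds. The exception is not triggered, since the claim is a consumer claim, not a tort claim. Satisfied.
  → Jurisdiction lies.
The Provincial Court of Varbourne:
  (a) The contract was executed in Varbourne, so one alternative holds. And the carve-out is inapplicable — the claim does not concern real property. Condition met.
  (b) The amount in controversy is $370,000, which meets the USD 331,500 floor, which satisfies one of the alternatives. Condition met.
  (c) No such written consent has been filed. Fails.
  (d) The plaintiff resides in Ulhaven, which is not Varbourne — that alternative is enough. Condition met.
  → Not every requirement is met — no jurisdiction.
The Civil Court of Wynen:
  (a) The claim is a consumer claim, so one alternative holds. Condition met.
  (b) Galloway Group is organised under the laws of Wynen, so this disjunct is met. Condition met.
  (c) The operative events occurred in Ulhaven, not Wynen. Not satisfied.
  (d) The amount in controversy is 370,000 dollars, which meets the 10,000 dollars floor. Satisfied.
  → Not every requirement is met — no jurisdiction.
The Superior Court of Ulhaven:
  (a) The claim is a consumer claim, not a property claim, so one alternative holds. Satisfied.
  (b) The contract was executed in Varbourne, not Ulhaven. Condition not met.
  (c) The operative events occurred in Ulhaven, so this disjunct is met. And the carve-out is inapplicable — the amount in controversy is $370,000, above the 150,000 dollars ceiling. Satisfied.
  (d) The plaintiff resides in Ulhaven. The proviso rescues it, though: the amount in controversy is USD 370,000, which meets the 100,000 dollars floor. Met.
  (e) Anika Drummond resides in Ulhaven — that alternative is enough. Met.
  → No jurisdiction.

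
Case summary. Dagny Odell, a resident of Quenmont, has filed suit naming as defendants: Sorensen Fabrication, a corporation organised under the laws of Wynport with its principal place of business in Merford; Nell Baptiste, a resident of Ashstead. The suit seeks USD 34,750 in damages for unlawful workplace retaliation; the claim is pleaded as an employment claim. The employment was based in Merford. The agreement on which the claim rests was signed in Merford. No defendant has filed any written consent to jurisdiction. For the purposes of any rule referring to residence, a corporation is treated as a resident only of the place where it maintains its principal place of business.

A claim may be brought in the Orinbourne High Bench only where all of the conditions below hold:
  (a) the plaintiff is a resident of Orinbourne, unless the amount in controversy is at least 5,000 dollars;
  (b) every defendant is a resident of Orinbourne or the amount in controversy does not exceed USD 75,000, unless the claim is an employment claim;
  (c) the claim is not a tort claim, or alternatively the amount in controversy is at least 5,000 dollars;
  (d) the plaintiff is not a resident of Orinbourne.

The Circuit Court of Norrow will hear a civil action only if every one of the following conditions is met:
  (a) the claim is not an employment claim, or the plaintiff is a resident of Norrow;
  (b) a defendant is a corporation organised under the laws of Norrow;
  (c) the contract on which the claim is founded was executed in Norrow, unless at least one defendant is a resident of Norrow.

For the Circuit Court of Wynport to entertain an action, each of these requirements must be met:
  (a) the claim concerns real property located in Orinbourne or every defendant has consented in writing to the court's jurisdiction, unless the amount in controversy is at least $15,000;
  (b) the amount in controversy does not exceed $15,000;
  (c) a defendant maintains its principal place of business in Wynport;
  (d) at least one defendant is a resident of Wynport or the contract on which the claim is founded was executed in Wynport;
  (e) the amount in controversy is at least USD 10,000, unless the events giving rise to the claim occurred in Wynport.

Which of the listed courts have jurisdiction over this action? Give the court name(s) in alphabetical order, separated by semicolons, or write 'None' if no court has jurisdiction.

the Orinbourne High Bench

The Orinbourne High Bench:
  (a) The plaintiff resides in Quenmont, not Orinbourne. However, the amount in controversy is USD 34,750, which meets the USD 5,000 floor, so the 'unless' proviso supplies this condition. Satisfied.
  (b) The amount in controversy is USD 34,750, within the 75,000 dollars ceiling, which satisfies one of the alternatives. Condition met.
  (c) The claim is an employment claim, not a tort claim, so one alternative holds. Met.
  (d) The plaintiff resides in Quenmont, which is not Orinbourne. Satisfied.
  → All conditions met; jurisdiction exists.
The Circuit Court of Norrow:
  (a) The claim is an employment claim; the plaintiff resides in Quenmont, not Norrow — every alternative fails. Condition not met.
  (b) The corporate defendant(s) are organised in Wynport, not Norrow. Fails.
  (c) The contract was executed in Merford, not Norrow. Nor does the 'unless' clause help: no defendant resides in Norrow (they reside in Merford, Ashstead). Condition not met.
  → No jurisdiction.
The Circuit Court of Wynport:
  (a) The claim does not concern real property; no such written consent has been filed — no alternative holds. But the amount in controversy is USD 34,750, which meets the 15,000 dollars floor, and the 'unless' clause therefore excuses the requirement. Condition met.
  (b) The amount in controversy is USD 34,750, above the $15,000 ceiling. Fails.
  (c) The corporate defendant(s) have their principal place of business in Merford, not Wynport. Condition not met.
  (d) No defendant resides in Wynport (they reside in Merford, Ashstead); the contract was executed in Merford, not Wynport — every alternative fails. Not satisfied.
  (e) The amount in controversy is USD 34,750, which meets the $10,000 floor. Satisfied.
  → Not every requirement is met — no jurisdiction.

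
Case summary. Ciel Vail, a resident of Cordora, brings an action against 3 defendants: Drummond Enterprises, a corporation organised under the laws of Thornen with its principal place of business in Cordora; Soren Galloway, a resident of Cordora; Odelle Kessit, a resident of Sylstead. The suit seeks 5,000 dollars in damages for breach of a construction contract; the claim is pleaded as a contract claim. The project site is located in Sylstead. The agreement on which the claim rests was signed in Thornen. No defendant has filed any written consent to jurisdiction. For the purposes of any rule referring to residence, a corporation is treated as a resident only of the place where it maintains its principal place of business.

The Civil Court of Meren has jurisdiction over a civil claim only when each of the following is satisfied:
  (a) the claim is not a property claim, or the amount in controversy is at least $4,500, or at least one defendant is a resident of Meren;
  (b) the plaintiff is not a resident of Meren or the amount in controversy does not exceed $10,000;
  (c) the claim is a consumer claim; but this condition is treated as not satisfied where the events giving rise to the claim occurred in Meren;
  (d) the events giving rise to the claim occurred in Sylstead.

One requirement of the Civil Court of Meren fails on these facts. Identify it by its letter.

(c)

The Civil Court of Meren:
  (a) The claim is a contract claim, not a property claim — that alternative is enough. Satisfied.
  (b) The plaintiff resides in Cordora, which is not Meren, so this disjunct is met. Met.
  (c) The claim is a contract claim, not a consumer claim. Fails.
  (d) The operative events occurred in Sylstead. Condition met.
Only condition (c) fails.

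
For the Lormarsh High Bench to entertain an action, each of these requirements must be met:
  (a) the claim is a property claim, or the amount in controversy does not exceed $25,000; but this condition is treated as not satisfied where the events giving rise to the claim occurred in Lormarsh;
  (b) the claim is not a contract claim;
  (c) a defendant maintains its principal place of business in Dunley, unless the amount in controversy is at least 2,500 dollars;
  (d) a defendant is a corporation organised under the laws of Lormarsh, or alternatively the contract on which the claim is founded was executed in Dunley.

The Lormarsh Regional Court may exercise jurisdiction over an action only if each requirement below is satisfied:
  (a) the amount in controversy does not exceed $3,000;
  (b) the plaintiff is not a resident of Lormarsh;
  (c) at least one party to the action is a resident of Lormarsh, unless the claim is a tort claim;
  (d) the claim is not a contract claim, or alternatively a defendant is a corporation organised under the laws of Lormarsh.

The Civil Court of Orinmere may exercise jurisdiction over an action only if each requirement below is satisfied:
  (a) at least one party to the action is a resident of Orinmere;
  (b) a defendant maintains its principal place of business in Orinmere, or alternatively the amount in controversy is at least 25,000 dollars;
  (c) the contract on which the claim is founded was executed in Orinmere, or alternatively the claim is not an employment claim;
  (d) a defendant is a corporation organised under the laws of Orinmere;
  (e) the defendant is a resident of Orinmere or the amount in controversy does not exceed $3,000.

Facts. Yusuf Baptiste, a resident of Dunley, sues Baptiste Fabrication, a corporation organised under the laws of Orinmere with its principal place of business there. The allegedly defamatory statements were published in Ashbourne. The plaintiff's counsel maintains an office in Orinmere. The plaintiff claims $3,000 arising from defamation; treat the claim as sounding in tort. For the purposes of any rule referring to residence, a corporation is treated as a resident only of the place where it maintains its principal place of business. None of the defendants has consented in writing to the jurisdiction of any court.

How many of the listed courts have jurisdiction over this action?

The Lormarsh High Bench:
  (a) The amount in controversy is $3,000, within the 25,000 dollars ceiling, so one alternative holds. The carve-out does not apply: the operative events occurred in Ashbourne, not Lormarsh. Met.
  (b) The claim is a tort claim, not a contract claim. Met.
  (c) The corporate defendant(s) have their principal place of business in Orinmere, not Dunley. However, the amount in controversy is 3,000 dollars, which meets the $2,500 floor, so the 'unless' proviso supplies this condition. Met.
  (d) The corporate defendant(s) are organised in Orinmere, not Lormarsh; no contract (and hence no place of execution) is alleged — none of the alternatives is met. Fails.
  → At least one condition fails; no jurisdiction.
The Lormarsh Regional Court:
  (a) The amount in controversy is USD 3,000, within the $3,000 ceiling. Met.
  (b) The plaintiff resides in Dunley, which is not Lormarsh. Satisfied.
  (c) No party resides in Lormarsh. The proviso rescues it, though: the claim is a tort claim. Condition met.
  (d) The claim is a tort claim, not a contract claim, which satisfies one of the alternatives. Satisfied.
  → All conditions met; jurisdiction exists.
The Civil Court of Orinmere:
  (a) Baptiste Fabrication resides in Orinmere. Condition met.
  (b) Baptiste Fabrication has its principal place of business in Orinmere — that alternative is enough. Satisfied.
  (c) The claim is a tort claim, not an employment claim — that alternative is enough. Condition met.
  (d) Baptiste Fabrication is organised under the laws of Orinmere. Met.
  (e) The defendant resides in Orinmere, so this disjunct is met. Satisfied.
  → Every requirement is satisfied — jurisdiction.
Courts with jurisdiction: the Lormarsh Regional Court, the Civil Court of Orinmere — 2 in total.

2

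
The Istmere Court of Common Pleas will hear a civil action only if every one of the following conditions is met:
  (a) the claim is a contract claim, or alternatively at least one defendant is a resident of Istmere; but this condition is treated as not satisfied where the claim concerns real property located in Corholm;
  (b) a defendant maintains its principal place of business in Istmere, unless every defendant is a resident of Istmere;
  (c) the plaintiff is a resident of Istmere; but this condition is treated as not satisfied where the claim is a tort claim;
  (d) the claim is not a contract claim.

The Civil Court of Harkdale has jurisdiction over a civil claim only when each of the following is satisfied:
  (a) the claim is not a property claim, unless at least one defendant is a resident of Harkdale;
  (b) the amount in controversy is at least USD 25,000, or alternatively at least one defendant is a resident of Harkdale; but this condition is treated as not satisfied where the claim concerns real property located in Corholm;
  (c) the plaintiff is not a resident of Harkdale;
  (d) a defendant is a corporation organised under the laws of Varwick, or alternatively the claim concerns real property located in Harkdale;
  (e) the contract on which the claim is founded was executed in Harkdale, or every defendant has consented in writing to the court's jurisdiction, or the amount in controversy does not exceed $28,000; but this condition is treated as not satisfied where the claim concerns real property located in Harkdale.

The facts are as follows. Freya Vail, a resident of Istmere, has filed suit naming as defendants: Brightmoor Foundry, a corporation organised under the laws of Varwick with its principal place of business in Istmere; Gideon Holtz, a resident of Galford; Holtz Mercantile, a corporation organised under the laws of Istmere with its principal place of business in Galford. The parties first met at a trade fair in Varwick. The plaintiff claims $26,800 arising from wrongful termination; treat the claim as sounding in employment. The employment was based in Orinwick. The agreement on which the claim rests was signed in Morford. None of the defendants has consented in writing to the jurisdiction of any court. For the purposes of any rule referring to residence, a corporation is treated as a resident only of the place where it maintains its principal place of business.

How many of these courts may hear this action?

2

The Istmere Court of Common Pleas:
  (a) Brightmoor Foundry resides in Istmere — that alternative is enough. The carve-out does not apply: the claim does not concern real property. Condition met.
  (b) Brightmoor Foundry has its principal place of business in Istmere. Met.
  (c) The plaintiff resides in Istmere. The carve-out does not apply: the claim is an employment claim, not a tort claim. Met.
  (d) The claim is an employment claim, not a contract claim. Condition met.
  → All conditions met; jurisdiction exists.
The Civil Court of Harkdale:
  (a) The claim is an employment claim, not a property claim. Satisfied.
  (b) The amount in controversy is $26,800, which meets the USD 25,000 floor, so this disjunct is met. The carve-out does not apply: the claim does not concern real property. Met.
  (c) The plaintiff resides in Istmere, which is not Harkdale. Satisfied.
  (d) Brightmoor Foundry is organised under the laws of Varwick, which satisfies one of the alternatives. Met.
  (e) The amount in controversy is 26,800 dollars, within the 28,000 dollars ceiling, which satisfies one of the alternatives. The exception is not triggered, since the claim does not concern real property. Satisfied.
  → Jurisdiction lies.
Courts with jurisdiction: the Istmere Court of Common Pleas, the Civil Court of Harkdale — 2 in total.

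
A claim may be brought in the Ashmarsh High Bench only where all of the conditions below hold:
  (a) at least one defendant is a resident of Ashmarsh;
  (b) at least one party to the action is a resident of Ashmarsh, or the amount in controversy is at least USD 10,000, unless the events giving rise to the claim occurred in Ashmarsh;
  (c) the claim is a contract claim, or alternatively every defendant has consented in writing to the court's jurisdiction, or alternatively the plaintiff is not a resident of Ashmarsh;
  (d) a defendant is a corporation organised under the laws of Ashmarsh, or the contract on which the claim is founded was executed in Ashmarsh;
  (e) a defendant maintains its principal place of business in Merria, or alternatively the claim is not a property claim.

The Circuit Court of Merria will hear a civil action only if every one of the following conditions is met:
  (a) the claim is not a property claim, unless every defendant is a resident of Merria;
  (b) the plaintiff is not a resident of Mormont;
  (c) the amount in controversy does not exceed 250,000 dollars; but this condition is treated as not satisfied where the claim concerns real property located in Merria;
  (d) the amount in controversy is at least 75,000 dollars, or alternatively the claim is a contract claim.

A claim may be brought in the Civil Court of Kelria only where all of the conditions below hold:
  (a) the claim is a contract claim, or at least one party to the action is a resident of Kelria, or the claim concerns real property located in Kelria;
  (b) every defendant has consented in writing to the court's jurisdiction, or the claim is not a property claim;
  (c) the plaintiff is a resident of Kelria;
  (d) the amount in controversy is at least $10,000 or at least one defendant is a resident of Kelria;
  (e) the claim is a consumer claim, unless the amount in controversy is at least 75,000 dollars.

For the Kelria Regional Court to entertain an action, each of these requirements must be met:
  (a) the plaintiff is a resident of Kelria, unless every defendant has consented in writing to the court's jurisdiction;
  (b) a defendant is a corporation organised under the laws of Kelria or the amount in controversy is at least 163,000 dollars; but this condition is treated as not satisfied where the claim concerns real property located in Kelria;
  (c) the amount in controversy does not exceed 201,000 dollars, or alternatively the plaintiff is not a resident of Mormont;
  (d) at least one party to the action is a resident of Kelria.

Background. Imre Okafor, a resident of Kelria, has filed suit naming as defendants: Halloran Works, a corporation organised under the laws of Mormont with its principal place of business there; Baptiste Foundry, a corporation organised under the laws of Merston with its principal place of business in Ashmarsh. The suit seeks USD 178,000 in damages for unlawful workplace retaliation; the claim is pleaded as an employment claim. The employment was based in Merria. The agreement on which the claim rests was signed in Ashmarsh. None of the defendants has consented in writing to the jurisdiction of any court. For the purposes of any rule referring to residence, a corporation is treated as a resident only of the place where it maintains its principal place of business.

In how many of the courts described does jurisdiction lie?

4

The Ashmarsh High Bench:
  (a) Baptiste Foundry resides in Ashmarsh. Met.
  (b) Baptiste Foundry resides in Ashmarsh, which satisfies one of the alternatives. Condition met.
  (c) The plaintiff resides in Kelria, which is not Ashmarsh, which satisfies one of the alternatives. Satisfied.
  (d) The contract was executed in Ashmarsh, so this disjunct is met. Satisfied.
  (e) The claim is an employment claim, not a property claim, which satisfies one of the alternatives. Condition met.
  → Jurisdiction lies.
The Circuit Court of Merria:
  (a) The claim is an employment claim, not a property claim. Met.
  (b) The plaintiff resides in Kelria, which is not Mormont. Condition met.
  (c) The amount in controversy is USD 178,000, within the 250,000 dollars ceiling. The carve-out does not apply: the claim does not concern real property. Met.
  (d) The amount in controversy is $178,000, which meets the USD 75,000 floor, which satisfies one of the alternatives. Condition met.
  → All conditions met; jurisdiction exists.
The Civil Court of Kelria:
  (a) Imre Okafor resides in Kelria, so one alternative holds. Satisfied.
  (b) The claim is an employment claim, not a property claim — that alternative is enough. Condition met.
  (c) The plaintiff resides in Kelria. Satisfied.
  (d) The amount in controversy is USD 178,000, which meets the USD 10,000 floor, so one alternative holds. Satisfied.
  (e) The claim is an employment claim, not a consumer claim. The proviso rescues it, though: the amount in controversy is $178,000, which meets the 75,000 dollars floor. Condition met.
  → All conditions met; jurisdiction exists.
The Kelria Regional Court:
  (a) The plaintiff resides in Kelria. Condition met.
  (b) The amount in controversy is 178,000 dollars, which meets the 163,000 dollars floor, so one alternative holds. The carve-out does not apply: the claim does not concern real property. Condition met.
  (c) The amount in controversy is $178,000, within the 201,000 dollars ceiling, which satisfies one of the alternatives. Condition met.
  (d) Imre Okafor resides in Kelria. Met.
  → Every requirement is satisfied — jurisdiction.
Courts with jurisdiction: the Ashmarsh High Bench, the Circuit Court of Merria, the Civil Court of Kelria, the Kelria Regional Court — 4 in total.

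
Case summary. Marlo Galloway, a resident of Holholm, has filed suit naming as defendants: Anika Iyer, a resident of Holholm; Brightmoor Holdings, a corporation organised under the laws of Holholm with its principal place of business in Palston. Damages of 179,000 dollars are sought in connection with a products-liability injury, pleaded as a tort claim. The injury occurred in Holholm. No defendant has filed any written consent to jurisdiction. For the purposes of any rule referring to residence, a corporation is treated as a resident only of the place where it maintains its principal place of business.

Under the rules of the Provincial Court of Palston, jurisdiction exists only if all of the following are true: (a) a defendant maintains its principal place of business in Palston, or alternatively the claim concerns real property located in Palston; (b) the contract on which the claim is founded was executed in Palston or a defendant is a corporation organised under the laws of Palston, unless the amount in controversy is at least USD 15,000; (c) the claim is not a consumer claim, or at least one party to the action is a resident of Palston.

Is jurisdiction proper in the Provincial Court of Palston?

Yes

The Provincial Court of Palston:
  (a) Brightmoor Holdings has its principal place of business in Palston, so one alternative holds. Satisfied.
  (b) No contract (and hence no place of execution) is alleged; the corporate defendant(s) are organised in Holholm, not Palston — every alternative fails. But the amount in controversy is 179,000 dollars, which meets the $15,000 floor, and the 'unless' clause therefore excuses the requirement. Condition met.
  (c) The claim is a tort claim, not a consumer claim, which satisfies one of the alternatives. Satisfied.
  → Jurisdiction lies.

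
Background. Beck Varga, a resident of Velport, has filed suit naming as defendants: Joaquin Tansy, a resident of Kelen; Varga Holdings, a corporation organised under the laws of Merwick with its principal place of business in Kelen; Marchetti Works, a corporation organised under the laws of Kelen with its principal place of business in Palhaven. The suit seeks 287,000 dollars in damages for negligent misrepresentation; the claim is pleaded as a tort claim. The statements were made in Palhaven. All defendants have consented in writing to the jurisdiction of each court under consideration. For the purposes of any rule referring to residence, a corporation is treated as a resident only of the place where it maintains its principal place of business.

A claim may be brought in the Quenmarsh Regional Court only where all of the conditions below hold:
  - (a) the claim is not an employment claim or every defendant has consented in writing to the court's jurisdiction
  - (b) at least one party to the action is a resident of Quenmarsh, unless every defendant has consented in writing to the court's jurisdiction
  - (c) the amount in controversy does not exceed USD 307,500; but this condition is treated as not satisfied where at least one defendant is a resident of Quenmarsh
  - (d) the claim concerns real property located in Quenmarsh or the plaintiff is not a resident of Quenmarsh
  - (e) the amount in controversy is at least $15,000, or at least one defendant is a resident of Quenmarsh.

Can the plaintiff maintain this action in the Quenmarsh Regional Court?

The Quenmarsh Regional Court:
  (a) The claim is a tort claim, not an employment claim, so one alternative holds. Condition met.
  (b) No party resides in Quenmarsh. But every defendant has filed written consent, and the 'unless' clause therefore excuses the requirement. Satisfied.
  (c) The amount in controversy is 287,000 dollars, within the 307,500 dollars ceiling. And the carve-out is inapplicable — no defendant resides in Quenmarsh (they reside in Kelen, Kelen, Palhaven). Satisfied.
  (d) The plaintiff resides in Velport, which is not Quenmarsh — that alternative is enough. Met.
  (e) The amount in controversy is 287,000 dollars, which meets the $15,000 floor — that alternative is enough. Condition met.
  → The court has jurisdiction.

Yes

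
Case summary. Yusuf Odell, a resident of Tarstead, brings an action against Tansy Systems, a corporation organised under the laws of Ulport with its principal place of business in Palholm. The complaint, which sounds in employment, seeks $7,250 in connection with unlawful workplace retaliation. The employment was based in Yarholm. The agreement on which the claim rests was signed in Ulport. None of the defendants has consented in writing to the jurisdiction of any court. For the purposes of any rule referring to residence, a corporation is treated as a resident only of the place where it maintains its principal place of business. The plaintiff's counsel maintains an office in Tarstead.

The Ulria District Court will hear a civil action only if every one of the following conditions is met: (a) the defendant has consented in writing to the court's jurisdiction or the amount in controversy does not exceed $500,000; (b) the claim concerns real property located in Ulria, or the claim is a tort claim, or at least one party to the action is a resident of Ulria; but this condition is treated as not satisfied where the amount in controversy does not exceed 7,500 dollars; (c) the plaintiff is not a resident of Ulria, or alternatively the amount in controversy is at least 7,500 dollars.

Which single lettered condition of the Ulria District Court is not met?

The Ulria District Court:
  (a) The amount in controversy is $7,250, within the 500,000 dollars ceiling — that alternative is enough. Condition met.
  (b) The claim does not concern real property; the claim is an employment claim, not a tort claim; no party resides in Ulria — no alternative holds. Condition not met.
  (c) The plaintiff resides in Tarstead, which is not Ulria, so one alternative holds. Met.
Only condition (b) fails.

(b)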